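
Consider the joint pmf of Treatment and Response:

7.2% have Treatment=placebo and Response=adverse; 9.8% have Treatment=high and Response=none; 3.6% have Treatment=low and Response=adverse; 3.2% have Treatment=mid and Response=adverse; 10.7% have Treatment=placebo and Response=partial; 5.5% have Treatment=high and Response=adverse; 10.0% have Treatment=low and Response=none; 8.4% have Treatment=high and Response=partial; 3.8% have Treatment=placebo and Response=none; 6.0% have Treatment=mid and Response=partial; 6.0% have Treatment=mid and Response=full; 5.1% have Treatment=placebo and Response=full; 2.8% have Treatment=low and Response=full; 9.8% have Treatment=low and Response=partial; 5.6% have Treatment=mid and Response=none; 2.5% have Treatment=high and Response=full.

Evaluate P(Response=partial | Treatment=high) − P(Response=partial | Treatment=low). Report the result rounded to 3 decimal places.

-0.053

P(Treatment=high) = 0.098 + 0.084 + 0.025 + 0.055 = 0.262; P(Response=partial | Treatment=high) = 0.084/0.262 = 0.3206.
P(Treatment=low) = 0.100 + 0.098 + 0.028 + 0.036 = 0.262; P(Response=partial | Treatment=low) = 0.098/0.262 = 0.3740.
Difference = -0.053.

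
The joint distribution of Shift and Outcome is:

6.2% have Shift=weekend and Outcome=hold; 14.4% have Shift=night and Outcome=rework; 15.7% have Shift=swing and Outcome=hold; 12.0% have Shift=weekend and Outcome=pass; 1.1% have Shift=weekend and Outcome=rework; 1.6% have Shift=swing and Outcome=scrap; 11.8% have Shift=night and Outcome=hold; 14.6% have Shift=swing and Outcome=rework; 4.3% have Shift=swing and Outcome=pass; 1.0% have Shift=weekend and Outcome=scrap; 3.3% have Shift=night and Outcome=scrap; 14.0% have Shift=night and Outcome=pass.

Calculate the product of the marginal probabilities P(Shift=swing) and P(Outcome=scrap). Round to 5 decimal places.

0.02136

P(Shift=swing) = 0.043 + 0.146 + 0.016 + 0.157 = 0.362.
P(Outcome=scrap) = 0.016 + 0.033 + 0.010 = 0.059.
Product: 0.362 × 0.059 = 0.02136.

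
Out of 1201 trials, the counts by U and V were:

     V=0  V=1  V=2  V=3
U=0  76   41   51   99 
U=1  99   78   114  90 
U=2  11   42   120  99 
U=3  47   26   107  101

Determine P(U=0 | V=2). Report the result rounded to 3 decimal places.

0.130

Total with V=2: 51 + 114 + 120 + 107 = 392.
P(U=0 | V=2) = 51/392 = 0.130.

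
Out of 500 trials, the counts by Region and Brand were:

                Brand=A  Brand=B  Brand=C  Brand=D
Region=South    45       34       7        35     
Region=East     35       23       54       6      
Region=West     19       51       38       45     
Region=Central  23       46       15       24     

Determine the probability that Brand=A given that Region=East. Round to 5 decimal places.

0.29661

Total with Region=East: 35 + 23 + 54 + 6 = 118.
P(Brand=A | Region=East) = 35/118 = 0.29661.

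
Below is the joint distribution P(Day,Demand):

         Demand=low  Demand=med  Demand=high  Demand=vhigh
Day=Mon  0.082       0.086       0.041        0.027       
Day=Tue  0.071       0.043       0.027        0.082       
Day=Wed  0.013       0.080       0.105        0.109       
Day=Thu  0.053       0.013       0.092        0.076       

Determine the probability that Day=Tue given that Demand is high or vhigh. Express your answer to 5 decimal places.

P(Demand=high) = 0.041 + 0.027 + 0.105 + 0.092 = 0.265.
P(Demand=vhigh) = 0.027 + 0.082 + 0.109 + 0.076 = 0.294.
P(Demand ∈ {high, vhigh}) = 0.265 + 0.294 = 0.559; P(Day=Tue, Demand ∈ {high, vhigh}) = 0.027 + 0.082 = 0.109.
P(Day=Tue | Demand ∈ {high, vhigh}) = 0.109/0.559 = 0.19499.

0.19499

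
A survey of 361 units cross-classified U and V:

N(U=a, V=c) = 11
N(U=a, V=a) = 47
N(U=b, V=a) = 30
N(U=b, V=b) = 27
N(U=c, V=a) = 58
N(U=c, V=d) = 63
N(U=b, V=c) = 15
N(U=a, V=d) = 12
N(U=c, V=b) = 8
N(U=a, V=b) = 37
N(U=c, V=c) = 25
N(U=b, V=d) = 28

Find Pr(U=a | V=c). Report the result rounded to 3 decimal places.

Total with V=c: 11 + 15 + 25 = 51.
P(U=a | V=c) = 11/51 = 0.216.

0.216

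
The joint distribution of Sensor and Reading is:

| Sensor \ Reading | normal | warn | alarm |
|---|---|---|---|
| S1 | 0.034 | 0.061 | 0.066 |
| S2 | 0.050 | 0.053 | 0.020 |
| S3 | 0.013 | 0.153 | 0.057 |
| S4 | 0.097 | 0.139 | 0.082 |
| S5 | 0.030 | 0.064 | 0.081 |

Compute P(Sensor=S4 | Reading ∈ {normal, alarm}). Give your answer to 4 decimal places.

P(Reading=normal) = 0.034 + 0.050 + 0.013 + 0.097 + 0.030 = 0.224.
P(Reading=alarm) = 0.066 + 0.020 + 0.057 + 0.082 + 0.081 = 0.306.
P(Reading ∈ {normal, alarm}) = 0.224 + 0.306 = 0.530; P(Sensor=S4, Reading ∈ {normal, alarm}) = 0.097 + 0.082 = 0.179.
P(Sensor=S4 | Reading ∈ {normal, alarm}) = 0.179/0.530 = 0.3377.

0.3377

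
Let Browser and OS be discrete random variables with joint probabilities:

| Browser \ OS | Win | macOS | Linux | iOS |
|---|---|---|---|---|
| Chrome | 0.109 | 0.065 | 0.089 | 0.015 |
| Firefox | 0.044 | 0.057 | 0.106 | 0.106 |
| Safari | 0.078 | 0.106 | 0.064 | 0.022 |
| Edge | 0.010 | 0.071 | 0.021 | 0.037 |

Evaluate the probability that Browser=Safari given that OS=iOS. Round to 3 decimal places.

P(OS=iOS) = 0.015 + 0.106 + 0.022 + 0.037 = 0.180.
P(Browser=Safari | OS=iOS) = 0.022/0.180 = 0.122.

0.122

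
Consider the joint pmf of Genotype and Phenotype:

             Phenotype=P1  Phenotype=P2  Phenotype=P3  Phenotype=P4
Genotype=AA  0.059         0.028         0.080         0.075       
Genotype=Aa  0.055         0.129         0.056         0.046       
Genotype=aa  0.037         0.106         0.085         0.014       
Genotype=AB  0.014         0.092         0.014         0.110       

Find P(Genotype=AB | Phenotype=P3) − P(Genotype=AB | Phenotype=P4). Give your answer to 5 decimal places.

-0.38941

P(Phenotype=P3) = 0.080 + 0.056 + 0.085 + 0.014 = 0.235; P(Genotype=AB | Phenotype=P3) = 0.014/0.235 = 0.059574.
P(Phenotype=P4) = 0.075 + 0.046 + 0.014 + 0.110 = 0.245; P(Genotype=AB | Phenotype=P4) = 0.110/0.245 = 0.448980.
Difference = -0.38941.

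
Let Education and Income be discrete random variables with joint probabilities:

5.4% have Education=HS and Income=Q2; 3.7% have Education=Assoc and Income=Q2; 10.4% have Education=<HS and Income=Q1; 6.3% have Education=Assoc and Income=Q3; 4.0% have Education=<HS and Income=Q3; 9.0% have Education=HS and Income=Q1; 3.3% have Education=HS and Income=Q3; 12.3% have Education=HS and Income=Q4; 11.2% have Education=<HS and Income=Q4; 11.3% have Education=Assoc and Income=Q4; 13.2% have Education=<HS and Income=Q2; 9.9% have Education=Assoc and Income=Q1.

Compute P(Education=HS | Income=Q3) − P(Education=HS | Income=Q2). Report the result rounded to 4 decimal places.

0.0005

P(Income=Q3) = 0.040 + 0.033 + 0.063 = 0.136; P(Education=HS | Income=Q3) = 0.033/0.136 = 0.24265.
P(Income=Q2) = 0.132 + 0.054 + 0.037 = 0.223; P(Education=HS | Income=Q2) = 0.054/0.223 = 0.24215.
Difference = 0.0005.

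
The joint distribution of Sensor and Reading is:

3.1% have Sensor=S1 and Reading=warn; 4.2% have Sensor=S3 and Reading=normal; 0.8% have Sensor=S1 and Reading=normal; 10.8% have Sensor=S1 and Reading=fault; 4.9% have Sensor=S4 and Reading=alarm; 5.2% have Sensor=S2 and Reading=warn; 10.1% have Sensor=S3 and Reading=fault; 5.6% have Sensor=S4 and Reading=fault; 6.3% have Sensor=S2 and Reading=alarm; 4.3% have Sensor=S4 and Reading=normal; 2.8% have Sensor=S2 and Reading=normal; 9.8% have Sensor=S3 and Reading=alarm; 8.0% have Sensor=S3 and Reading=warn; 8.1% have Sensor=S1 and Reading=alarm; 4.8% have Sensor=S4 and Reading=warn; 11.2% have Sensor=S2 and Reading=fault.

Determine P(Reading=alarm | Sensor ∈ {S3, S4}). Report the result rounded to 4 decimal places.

P(Sensor=S3) = 0.042 + 0.080 + 0.098 + 0.101 = 0.321.
P(Sensor=S4) = 0.043 + 0.048 + 0.049 + 0.056 = 0.196.
P(Sensor ∈ {S3, S4}) = 0.321 + 0.196 = 0.517; P(Reading=alarm, Sensor ∈ {S3, S4}) = 0.098 + 0.049 = 0.147.
P(Reading=alarm | Sensor ∈ {S3, S4}) = 0.147/0.517 = 0.2843.

0.2843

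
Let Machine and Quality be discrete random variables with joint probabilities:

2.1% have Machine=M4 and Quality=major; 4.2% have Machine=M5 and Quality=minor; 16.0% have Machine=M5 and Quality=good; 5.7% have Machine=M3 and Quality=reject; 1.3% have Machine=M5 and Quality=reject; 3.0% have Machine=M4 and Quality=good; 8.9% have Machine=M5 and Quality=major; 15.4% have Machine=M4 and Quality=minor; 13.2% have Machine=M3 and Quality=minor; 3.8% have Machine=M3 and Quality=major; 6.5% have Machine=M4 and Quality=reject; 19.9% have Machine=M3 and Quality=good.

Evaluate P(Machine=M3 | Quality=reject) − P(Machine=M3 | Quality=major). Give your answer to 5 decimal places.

0.16547

P(Quality=reject) = 0.057 + 0.065 + 0.013 = 0.135; P(Machine=M3 | Quality=reject) = 0.057/0.135 = 0.422222.
P(Quality=major) = 0.038 + 0.021 + 0.089 = 0.148; P(Machine=M3 | Quality=major) = 0.038/0.148 = 0.256757.
Difference = 0.16547.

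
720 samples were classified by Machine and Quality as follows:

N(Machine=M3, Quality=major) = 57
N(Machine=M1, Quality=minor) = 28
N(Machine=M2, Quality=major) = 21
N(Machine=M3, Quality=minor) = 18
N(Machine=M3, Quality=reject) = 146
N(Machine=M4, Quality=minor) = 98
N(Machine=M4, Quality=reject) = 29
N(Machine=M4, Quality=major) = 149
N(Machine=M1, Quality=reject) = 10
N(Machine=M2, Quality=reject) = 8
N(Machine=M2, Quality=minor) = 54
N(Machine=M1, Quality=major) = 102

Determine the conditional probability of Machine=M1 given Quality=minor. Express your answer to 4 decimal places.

Total with Quality=minor: 28 + 54 + 18 + 98 = 198.
P(Machine=M1 | Quality=minor) = 28/198 = 0.1414.

0.1414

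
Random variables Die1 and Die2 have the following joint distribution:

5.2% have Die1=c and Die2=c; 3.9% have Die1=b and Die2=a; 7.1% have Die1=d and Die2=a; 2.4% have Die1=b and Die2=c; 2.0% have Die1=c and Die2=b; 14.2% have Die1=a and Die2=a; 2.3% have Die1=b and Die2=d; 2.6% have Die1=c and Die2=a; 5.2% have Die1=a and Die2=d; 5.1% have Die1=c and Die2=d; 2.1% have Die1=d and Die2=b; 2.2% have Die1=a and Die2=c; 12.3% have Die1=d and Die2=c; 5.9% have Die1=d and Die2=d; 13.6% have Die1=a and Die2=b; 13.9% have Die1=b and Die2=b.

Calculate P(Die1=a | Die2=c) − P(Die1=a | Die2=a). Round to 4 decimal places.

P(Die2=c) = 0.022 + 0.024 + 0.052 + 0.123 = 0.221; P(Die1=a | Die2=c) = 0.022/0.221 = 0.09955.
P(Die2=a) = 0.142 + 0.039 + 0.026 + 0.071 = 0.278; P(Die1=a | Die2=a) = 0.142/0.278 = 0.51079.
Difference = -0.4112.

-0.4112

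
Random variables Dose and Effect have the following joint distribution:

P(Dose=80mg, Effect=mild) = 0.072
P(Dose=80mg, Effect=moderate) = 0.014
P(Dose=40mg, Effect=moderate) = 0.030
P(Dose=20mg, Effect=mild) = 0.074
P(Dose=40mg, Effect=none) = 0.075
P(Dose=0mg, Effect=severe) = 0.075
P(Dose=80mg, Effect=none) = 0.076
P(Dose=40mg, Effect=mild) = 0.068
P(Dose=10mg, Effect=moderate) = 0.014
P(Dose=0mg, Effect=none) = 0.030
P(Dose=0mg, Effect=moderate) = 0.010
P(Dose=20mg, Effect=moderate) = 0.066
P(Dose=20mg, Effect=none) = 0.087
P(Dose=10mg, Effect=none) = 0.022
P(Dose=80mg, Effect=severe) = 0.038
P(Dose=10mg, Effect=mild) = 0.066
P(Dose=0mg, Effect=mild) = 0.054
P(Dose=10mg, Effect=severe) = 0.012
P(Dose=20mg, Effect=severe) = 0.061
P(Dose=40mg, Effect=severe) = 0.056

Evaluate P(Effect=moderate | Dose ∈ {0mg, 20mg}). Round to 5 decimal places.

P(Dose=0mg) = 0.030 + 0.054 + 0.010 + 0.075 = 0.169.
P(Dose=20mg) = 0.087 + 0.074 + 0.066 + 0.061 = 0.288.
P(Dose ∈ {0mg, 20mg}) = 0.169 + 0.288 = 0.457; P(Effect=moderate, Dose ∈ {0mg, 20mg}) = 0.010 + 0.066 = 0.076.
P(Effect=moderate | Dose ∈ {0mg, 20mg}) = 0.076/0.457 = 0.16630.

0.16630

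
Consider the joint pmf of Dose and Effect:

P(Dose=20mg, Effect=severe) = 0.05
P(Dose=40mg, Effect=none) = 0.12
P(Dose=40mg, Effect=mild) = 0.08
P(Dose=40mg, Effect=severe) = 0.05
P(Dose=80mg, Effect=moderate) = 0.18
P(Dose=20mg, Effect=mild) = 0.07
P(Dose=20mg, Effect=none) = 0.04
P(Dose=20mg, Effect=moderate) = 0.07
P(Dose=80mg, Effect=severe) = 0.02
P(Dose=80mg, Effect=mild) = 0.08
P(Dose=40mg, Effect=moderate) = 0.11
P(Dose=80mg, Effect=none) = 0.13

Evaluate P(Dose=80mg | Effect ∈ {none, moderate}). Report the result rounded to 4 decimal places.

P(Effect=none) = 0.04 + 0.12 + 0.13 = 0.29.
P(Effect=moderate) = 0.07 + 0.11 + 0.18 = 0.36.
P(Effect ∈ {none, moderate}) = 0.29 + 0.36 = 0.65; P(Dose=80mg, Effect ∈ {none, moderate}) = 0.13 + 0.18 = 0.31.
P(Dose=80mg | Effect ∈ {none, moderate}) = 0.31/0.65 = 0.4769.

0.4769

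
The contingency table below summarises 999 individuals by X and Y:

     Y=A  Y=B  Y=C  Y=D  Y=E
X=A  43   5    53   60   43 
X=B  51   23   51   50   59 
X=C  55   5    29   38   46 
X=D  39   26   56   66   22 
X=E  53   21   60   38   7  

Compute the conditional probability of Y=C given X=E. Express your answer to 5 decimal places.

Total with X=E: 53 + 21 + 60 + 38 + 7 = 179.
P(Y=C | X=E) = 60/179 = 0.33520.

0.33520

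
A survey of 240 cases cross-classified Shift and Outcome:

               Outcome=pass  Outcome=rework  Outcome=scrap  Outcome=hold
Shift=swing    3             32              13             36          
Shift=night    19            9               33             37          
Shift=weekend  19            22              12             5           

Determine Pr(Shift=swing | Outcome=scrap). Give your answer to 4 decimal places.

Total with Outcome=scrap: 13 + 33 + 12 = 58.
P(Shift=swing | Outcome=scrap) = 13/58 = 0.2241.

0.2241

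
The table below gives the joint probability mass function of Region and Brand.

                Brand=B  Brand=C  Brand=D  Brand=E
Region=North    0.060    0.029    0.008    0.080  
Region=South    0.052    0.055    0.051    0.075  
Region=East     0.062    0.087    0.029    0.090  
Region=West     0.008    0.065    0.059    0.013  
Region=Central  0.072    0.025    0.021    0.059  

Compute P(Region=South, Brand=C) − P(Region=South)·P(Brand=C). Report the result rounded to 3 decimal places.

-0.006

P(Region=South) = 0.052 + 0.055 + 0.051 + 0.075 = 0.233.
P(Brand=C) = 0.029 + 0.055 + 0.087 + 0.065 + 0.025 = 0.261.
P(Region=South, Brand=C) − P(Region=South)P(Brand=C) = 0.055 − 0.233×0.261 = -0.006.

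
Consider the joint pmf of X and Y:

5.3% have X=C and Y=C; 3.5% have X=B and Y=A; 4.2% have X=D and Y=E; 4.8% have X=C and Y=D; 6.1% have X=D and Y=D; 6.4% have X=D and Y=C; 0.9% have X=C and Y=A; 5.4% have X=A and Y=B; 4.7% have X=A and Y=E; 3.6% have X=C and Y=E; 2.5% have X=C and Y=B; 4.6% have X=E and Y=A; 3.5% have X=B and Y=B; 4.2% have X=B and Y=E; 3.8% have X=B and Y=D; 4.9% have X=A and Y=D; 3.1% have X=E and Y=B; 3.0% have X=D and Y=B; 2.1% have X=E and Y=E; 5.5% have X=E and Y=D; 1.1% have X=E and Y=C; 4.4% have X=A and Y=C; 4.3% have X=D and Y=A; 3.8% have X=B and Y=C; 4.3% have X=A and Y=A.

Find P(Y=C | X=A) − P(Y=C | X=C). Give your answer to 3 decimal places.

P(X=A) = 0.043 + 0.054 + 0.044 + 0.049 + 0.047 = 0.237; P(Y=C | X=A) = 0.044/0.237 = 0.1857.
P(X=C) = 0.009 + 0.025 + 0.053 + 0.048 + 0.036 = 0.171; P(Y=C | X=C) = 0.053/0.171 = 0.3099.
Difference = -0.124.

-0.124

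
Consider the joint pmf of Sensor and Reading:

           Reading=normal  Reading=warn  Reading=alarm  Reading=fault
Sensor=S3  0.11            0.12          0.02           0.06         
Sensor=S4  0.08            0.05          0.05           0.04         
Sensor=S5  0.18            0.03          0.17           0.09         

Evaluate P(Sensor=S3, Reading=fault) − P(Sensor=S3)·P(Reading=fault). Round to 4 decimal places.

0.0011

P(Sensor=S3) = 0.11 + 0.12 + 0.02 + 0.06 = 0.31.
P(Reading=fault) = 0.06 + 0.04 + 0.09 = 0.19.
P(Sensor=S3, Reading=fault) − P(Sensor=S3)P(Reading=fault) = 0.06 − 0.31×0.19 = 0.0011.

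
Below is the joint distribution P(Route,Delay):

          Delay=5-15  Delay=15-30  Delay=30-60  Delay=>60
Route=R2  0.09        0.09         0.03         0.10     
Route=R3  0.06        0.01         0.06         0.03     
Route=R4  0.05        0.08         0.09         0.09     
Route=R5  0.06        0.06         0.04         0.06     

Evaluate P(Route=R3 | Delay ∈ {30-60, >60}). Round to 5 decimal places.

0.18000

P(Delay=30-60) = 0.03 + 0.06 + 0.09 + 0.04 = 0.22.
P(Delay=>60) = 0.10 + 0.03 + 0.09 + 0.06 = 0.28.
P(Delay ∈ {30-60, >60}) = 0.22 + 0.28 = 0.50; P(Route=R3, Delay ∈ {30-60, >60}) = 0.06 + 0.03 = 0.09.
P(Route=R3 | Delay ∈ {30-60, >60}) = 0.09/0.50 = 0.18000.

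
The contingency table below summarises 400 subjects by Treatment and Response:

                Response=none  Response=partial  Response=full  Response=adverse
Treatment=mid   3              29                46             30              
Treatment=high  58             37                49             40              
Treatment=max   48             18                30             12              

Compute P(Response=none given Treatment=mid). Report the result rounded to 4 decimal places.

0.0278

Total with Treatment=mid: 3 + 29 + 46 + 30 = 108.
P(Response=none | Treatment=mid) = 3/108 = 0.0278.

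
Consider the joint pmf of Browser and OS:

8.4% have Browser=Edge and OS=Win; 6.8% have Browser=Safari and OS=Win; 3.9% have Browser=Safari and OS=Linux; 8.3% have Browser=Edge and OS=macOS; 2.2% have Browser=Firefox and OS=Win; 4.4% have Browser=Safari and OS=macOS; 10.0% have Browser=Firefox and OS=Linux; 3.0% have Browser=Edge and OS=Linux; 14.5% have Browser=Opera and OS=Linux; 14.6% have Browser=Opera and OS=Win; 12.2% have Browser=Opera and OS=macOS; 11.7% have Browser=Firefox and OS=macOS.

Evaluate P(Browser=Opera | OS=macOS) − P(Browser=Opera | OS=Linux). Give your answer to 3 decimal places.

P(OS=macOS) = 0.117 + 0.044 + 0.083 + 0.122 = 0.366; P(Browser=Opera | OS=macOS) = 0.122/0.366 = 0.3333.
P(OS=Linux) = 0.100 + 0.039 + 0.030 + 0.145 = 0.314; P(Browser=Opera | OS=Linux) = 0.145/0.314 = 0.4618.
Difference = -0.128.

-0.128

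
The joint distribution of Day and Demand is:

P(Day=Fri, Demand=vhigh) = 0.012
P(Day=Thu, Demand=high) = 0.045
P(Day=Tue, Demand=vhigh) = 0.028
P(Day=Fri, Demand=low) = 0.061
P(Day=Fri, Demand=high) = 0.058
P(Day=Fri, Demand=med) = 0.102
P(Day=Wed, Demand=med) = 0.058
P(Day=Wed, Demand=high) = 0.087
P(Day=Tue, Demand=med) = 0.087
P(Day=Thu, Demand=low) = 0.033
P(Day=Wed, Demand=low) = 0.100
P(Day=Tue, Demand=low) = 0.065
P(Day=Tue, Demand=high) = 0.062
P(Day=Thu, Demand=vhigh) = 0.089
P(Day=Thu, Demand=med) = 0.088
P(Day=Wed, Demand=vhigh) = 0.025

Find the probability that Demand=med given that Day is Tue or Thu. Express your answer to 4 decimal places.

P(Day=Tue) = 0.065 + 0.087 + 0.062 + 0.028 = 0.242.
P(Day=Thu) = 0.033 + 0.088 + 0.045 + 0.089 = 0.255.
P(Day ∈ {Tue, Thu}) = 0.242 + 0.255 = 0.497; P(Demand=med, Day ∈ {Tue, Thu}) = 0.087 + 0.088 = 0.175.
P(Demand=med | Day ∈ {Tue, Thu}) = 0.175/0.497 = 0.3521.

0.3521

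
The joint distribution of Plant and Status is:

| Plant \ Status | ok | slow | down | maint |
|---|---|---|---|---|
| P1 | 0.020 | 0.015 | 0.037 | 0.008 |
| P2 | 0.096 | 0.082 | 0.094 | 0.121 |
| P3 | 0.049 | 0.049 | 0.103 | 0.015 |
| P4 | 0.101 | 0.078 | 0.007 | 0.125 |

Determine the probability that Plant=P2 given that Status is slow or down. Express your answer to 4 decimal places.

P(Status=slow) = 0.015 + 0.082 + 0.049 + 0.078 = 0.224.
P(Status=down) = 0.037 + 0.094 + 0.103 + 0.007 = 0.241.
P(Status ∈ {slow, down}) = 0.224 + 0.241 = 0.465; P(Plant=P2, Status ∈ {slow, down}) = 0.082 + 0.094 = 0.176.
P(Plant=P2 | Status ∈ {slow, down}) = 0.176/0.465 = 0.3785.

0.3785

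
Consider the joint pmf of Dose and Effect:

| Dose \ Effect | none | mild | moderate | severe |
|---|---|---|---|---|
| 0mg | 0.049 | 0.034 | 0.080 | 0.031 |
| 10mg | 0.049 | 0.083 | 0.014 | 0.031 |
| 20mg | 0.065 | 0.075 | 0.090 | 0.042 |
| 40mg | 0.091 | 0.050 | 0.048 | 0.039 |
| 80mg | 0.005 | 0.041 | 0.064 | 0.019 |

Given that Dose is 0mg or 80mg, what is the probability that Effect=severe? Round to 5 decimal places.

P(Dose=0mg) = 0.049 + 0.034 + 0.080 + 0.031 = 0.194.
P(Dose=80mg) = 0.005 + 0.041 + 0.064 + 0.019 = 0.129.
P(Dose ∈ {0mg, 80mg}) = 0.194 + 0.129 = 0.323; P(Effect=severe, Dose ∈ {0mg, 80mg}) = 0.031 + 0.019 = 0.050.
P(Effect=severe | Dose ∈ {0mg, 80mg}) = 0.050/0.323 = 0.15480.

0.15480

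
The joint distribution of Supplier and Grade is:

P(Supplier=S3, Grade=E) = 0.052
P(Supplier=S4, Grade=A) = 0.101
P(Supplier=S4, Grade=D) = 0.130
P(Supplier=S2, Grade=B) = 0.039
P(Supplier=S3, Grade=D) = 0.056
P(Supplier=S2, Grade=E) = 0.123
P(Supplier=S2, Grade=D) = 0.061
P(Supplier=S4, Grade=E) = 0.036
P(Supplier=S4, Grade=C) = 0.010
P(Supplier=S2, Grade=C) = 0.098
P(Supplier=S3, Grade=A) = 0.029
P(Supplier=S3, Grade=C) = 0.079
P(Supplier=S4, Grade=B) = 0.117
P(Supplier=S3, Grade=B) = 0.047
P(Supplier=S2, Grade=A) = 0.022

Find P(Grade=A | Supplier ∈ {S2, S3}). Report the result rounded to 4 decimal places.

0.0842

P(Supplier=S2) = 0.022 + 0.039 + 0.098 + 0.061 + 0.123 = 0.343.
P(Supplier=S3) = 0.029 + 0.047 + 0.079 + 0.056 + 0.052 = 0.263.
P(Supplier ∈ {S2, S3}) = 0.343 + 0.263 = 0.606; P(Grade=A, Supplier ∈ {S2, S3}) = 0.022 + 0.029 = 0.051.
P(Grade=A | Supplier ∈ {S2, S3}) = 0.051/0.606 = 0.0842.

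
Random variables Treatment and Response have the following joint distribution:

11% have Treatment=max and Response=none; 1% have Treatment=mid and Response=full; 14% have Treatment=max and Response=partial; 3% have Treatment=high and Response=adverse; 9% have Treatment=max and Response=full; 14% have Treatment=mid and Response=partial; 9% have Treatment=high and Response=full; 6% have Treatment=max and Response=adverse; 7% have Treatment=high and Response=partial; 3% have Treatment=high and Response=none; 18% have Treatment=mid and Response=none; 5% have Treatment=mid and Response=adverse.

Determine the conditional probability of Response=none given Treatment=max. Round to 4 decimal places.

0.2750

P(Treatment=max) = 0.11 + 0.14 + 0.09 + 0.06 = 0.40.
P(Response=none | Treatment=max) = 0.11/0.40 = 0.2750.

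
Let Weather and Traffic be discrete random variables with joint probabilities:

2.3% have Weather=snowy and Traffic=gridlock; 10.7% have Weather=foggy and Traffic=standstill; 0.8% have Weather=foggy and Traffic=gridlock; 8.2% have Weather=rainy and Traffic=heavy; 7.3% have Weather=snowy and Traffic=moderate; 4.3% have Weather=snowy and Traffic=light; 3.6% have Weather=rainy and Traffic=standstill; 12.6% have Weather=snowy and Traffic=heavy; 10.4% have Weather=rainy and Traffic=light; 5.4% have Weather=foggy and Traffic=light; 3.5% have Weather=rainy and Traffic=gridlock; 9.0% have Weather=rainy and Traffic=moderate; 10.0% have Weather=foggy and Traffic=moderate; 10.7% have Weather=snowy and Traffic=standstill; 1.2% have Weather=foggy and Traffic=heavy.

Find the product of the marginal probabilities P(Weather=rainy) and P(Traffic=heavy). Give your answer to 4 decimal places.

P(Weather=rainy) = 0.104 + 0.090 + 0.082 + 0.035 + 0.036 = 0.347.
P(Traffic=heavy) = 0.082 + 0.126 + 0.012 = 0.220.
Product: 0.347 × 0.220 = 0.0763.

0.0763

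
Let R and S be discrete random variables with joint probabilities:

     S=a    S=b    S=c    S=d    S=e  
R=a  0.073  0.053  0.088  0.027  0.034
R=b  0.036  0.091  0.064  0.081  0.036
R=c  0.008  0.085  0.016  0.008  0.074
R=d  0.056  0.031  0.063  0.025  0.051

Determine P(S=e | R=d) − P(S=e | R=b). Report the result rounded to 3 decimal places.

P(R=d) = 0.056 + 0.031 + 0.063 + 0.025 + 0.051 = 0.226; P(S=e | R=d) = 0.051/0.226 = 0.2257.
P(R=b) = 0.036 + 0.091 + 0.064 + 0.081 + 0.036 = 0.308; P(S=e | R=b) = 0.036/0.308 = 0.1169.
Difference = 0.109.

0.109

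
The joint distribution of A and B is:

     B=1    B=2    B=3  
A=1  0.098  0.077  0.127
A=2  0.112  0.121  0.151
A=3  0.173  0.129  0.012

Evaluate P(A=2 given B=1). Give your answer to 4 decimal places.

P(B=1) = 0.098 + 0.112 + 0.173 = 0.383.
P(A=2 | B=1) = 0.112/0.383 = 0.2924.

0.2924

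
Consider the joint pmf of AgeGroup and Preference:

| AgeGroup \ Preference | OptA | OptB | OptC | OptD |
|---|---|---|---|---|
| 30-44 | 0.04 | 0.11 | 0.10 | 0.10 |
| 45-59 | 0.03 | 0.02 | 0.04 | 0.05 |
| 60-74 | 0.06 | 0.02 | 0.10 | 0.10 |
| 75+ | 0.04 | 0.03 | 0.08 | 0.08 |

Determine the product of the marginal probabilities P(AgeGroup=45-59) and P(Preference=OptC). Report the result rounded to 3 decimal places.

0.045

P(AgeGroup=45-59) = 0.03 + 0.02 + 0.04 + 0.05 = 0.14.
P(Preference=OptC) = 0.10 + 0.04 + 0.10 + 0.08 = 0.32.
Product: 0.14 × 0.32 = 0.045.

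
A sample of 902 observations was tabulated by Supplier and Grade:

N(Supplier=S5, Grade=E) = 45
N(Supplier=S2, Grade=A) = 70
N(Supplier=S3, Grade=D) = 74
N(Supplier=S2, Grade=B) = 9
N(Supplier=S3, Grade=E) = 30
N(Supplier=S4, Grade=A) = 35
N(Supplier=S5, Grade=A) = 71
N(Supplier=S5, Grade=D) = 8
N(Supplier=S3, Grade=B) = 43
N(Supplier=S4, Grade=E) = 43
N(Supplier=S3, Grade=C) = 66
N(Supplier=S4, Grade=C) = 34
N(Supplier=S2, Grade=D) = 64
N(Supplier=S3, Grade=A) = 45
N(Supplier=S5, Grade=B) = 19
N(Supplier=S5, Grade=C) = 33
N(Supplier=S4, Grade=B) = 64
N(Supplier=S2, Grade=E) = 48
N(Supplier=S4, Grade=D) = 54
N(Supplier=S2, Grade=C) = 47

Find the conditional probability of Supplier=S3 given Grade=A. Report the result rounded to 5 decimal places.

0.20362

Total with Grade=A: 70 + 45 + 35 + 71 = 221.
P(Supplier=S3 | Grade=A) = 45/221 = 0.20362.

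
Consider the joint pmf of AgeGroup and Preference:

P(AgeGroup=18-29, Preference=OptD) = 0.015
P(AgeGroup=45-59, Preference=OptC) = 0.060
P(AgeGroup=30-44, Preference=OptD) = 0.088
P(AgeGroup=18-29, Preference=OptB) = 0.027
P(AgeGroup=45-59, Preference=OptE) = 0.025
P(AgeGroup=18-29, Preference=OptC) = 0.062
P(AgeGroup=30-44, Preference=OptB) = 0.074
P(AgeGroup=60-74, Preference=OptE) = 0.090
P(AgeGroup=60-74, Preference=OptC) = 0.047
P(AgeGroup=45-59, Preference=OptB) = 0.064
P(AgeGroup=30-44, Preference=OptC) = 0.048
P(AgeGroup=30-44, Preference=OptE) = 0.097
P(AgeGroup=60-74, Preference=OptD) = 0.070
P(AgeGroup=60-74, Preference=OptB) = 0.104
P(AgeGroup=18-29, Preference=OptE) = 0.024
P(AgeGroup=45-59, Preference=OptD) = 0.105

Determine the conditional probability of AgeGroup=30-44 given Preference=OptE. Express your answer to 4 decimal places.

P(Preference=OptE) = 0.024 + 0.097 + 0.025 + 0.090 = 0.236.
P(AgeGroup=30-44 | Preference=OptE) = 0.097/0.236 = 0.4110.

0.4110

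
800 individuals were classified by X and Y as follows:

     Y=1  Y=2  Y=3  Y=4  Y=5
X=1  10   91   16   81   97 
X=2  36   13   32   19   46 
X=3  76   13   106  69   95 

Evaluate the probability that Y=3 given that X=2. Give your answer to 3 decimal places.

Total with X=2: 36 + 13 + 32 + 19 + 46 = 146.
P(Y=3 | X=2) = 32/146 = 0.219.

0.219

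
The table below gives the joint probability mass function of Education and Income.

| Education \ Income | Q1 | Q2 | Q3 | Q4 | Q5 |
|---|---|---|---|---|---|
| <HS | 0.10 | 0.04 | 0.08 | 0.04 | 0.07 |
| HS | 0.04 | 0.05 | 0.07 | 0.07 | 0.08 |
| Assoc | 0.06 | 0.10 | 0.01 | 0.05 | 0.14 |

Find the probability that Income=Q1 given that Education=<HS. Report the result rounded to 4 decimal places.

0.3030

P(Education=<HS) = 0.10 + 0.04 + 0.08 + 0.04 + 0.07 = 0.33.
P(Income=Q1 | Education=<HS) = 0.10/0.33 = 0.3030.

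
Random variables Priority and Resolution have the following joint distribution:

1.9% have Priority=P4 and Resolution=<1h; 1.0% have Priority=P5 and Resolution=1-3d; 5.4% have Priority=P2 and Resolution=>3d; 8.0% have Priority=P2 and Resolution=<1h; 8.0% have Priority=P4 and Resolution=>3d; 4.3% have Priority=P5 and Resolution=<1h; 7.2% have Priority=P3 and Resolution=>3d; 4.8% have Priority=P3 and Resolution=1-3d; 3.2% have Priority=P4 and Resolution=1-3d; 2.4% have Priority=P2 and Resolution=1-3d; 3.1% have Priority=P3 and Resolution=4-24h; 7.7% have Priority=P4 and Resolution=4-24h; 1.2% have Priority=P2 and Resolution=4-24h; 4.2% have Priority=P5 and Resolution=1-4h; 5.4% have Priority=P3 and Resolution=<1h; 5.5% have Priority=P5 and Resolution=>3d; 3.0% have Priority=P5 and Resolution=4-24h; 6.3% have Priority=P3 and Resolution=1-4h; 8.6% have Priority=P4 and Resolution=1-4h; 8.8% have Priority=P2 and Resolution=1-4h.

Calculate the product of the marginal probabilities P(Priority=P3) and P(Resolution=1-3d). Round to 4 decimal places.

0.0306

P(Priority=P3) = 0.054 + 0.063 + 0.031 + 0.048 + 0.072 = 0.268.
P(Resolution=1-3d) = 0.024 + 0.048 + 0.032 + 0.010 = 0.114.
Product: 0.268 × 0.114 = 0.0306.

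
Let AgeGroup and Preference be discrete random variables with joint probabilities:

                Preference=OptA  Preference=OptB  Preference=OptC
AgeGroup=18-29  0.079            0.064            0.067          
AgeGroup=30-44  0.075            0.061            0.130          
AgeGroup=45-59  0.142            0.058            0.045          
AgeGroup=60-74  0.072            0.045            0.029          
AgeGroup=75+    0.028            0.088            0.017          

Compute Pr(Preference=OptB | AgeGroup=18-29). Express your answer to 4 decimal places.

0.3048

P(AgeGroup=18-29) = 0.079 + 0.064 + 0.067 = 0.210.
P(Preference=OptB | AgeGroup=18-29) = 0.064/0.210 = 0.3048.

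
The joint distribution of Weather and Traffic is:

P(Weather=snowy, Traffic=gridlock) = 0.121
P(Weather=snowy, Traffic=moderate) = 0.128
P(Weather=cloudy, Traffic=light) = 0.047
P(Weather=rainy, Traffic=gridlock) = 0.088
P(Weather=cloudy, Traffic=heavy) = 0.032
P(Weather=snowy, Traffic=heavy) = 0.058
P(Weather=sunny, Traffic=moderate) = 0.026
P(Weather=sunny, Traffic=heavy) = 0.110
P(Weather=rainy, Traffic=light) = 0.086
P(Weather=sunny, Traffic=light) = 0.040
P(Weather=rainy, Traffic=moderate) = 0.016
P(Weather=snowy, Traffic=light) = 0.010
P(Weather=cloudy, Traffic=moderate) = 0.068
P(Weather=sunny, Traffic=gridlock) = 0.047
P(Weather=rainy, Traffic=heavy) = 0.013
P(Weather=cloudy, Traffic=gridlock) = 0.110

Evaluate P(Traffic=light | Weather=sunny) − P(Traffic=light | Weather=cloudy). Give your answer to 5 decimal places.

-0.00351

P(Weather=sunny) = 0.040 + 0.026 + 0.110 + 0.047 = 0.223; P(Traffic=light | Weather=sunny) = 0.040/0.223 = 0.179372.
P(Weather=cloudy) = 0.047 + 0.068 + 0.032 + 0.110 = 0.257; P(Traffic=light | Weather=cloudy) = 0.047/0.257 = 0.182879.
Difference = -0.00351.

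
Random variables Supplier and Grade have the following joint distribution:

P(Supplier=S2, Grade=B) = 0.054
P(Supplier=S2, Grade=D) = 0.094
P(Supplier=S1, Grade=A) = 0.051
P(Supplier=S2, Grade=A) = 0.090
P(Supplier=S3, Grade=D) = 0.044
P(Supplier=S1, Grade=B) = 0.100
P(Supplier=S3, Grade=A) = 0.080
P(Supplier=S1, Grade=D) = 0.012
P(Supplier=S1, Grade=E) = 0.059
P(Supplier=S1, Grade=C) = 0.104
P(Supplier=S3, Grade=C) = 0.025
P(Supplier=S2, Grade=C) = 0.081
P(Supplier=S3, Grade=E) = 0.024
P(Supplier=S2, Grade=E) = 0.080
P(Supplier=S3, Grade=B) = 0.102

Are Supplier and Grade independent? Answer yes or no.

no

P(Supplier=S2) = 0.399 and P(Grade=B) = 0.256, so their product is 0.10214, but P(Supplier=S2, Grade=B) = 0.054. Since these differ, Supplier and Grade are not independent.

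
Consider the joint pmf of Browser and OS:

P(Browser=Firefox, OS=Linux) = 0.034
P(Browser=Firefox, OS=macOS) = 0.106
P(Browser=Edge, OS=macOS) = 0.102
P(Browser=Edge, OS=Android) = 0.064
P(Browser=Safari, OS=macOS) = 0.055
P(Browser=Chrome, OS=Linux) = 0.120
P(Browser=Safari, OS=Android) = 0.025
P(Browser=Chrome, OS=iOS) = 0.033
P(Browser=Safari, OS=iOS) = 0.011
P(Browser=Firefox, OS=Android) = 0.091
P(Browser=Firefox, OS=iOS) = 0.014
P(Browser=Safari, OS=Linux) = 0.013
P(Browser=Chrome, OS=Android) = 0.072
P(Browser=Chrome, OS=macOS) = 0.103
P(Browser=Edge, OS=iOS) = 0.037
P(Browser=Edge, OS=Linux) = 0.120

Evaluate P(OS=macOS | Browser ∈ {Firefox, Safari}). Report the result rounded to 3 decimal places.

P(Browser=Firefox) = 0.106 + 0.034 + 0.014 + 0.091 = 0.245.
P(Browser=Safari) = 0.055 + 0.013 + 0.011 + 0.025 = 0.104.
P(Browser ∈ {Firefox, Safari}) = 0.245 + 0.104 = 0.349; P(OS=macOS, Browser ∈ {Firefox, Safari}) = 0.106 + 0.055 = 0.161.
P(OS=macOS | Browser ∈ {Firefox, Safari}) = 0.161/0.349 = 0.461.

0.461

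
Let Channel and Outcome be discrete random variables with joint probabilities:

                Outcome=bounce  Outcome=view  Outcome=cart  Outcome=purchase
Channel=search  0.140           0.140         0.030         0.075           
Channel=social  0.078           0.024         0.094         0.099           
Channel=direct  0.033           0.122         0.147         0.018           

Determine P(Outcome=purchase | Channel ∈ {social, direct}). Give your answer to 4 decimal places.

0.1902

P(Channel=social) = 0.078 + 0.024 + 0.094 + 0.099 = 0.295.
P(Channel=direct) = 0.033 + 0.122 + 0.147 + 0.018 = 0.320.
P(Channel ∈ {social, direct}) = 0.295 + 0.320 = 0.615; P(Outcome=purchase, Channel ∈ {social, direct}) = 0.099 + 0.018 = 0.117.
P(Outcome=purchase | Channel ∈ {social, direct}) = 0.117/0.615 = 0.1902.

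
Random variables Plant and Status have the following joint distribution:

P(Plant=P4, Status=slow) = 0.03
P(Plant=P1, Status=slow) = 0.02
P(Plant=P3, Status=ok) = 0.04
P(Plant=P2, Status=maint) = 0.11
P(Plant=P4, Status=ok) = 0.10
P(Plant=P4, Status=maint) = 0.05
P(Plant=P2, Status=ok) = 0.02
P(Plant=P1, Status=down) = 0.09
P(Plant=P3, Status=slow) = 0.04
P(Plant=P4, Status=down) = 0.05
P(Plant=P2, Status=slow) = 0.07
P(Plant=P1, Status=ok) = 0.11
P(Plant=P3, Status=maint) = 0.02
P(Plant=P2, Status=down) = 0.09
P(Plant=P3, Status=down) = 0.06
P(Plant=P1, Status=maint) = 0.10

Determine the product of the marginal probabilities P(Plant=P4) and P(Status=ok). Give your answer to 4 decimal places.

P(Plant=P4) = 0.10 + 0.03 + 0.05 + 0.05 = 0.23.
P(Status=ok) = 0.11 + 0.02 + 0.04 + 0.10 = 0.27.
Product: 0.23 × 0.27 = 0.0621.

0.0621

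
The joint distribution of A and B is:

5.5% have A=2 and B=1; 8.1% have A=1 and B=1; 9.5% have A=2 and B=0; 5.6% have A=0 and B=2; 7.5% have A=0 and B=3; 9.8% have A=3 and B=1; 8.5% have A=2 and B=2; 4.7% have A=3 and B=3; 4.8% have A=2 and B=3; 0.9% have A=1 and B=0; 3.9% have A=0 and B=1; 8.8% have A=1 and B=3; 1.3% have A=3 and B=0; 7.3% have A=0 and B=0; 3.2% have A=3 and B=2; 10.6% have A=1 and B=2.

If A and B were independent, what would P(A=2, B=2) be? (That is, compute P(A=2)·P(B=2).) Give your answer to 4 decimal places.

P(A=2) = 0.095 + 0.055 + 0.085 + 0.048 = 0.283.
P(B=2) = 0.056 + 0.106 + 0.085 + 0.032 = 0.279.
Product: 0.283 × 0.279 = 0.0790.

0.0790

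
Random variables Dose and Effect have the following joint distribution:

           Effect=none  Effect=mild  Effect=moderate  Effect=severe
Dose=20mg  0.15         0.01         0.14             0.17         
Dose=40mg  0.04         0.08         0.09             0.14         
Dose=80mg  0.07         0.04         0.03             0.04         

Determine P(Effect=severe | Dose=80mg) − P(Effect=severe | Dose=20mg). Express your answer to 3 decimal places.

-0.139

P(Dose=80mg) = 0.07 + 0.04 + 0.03 + 0.04 = 0.18; P(Effect=severe | Dose=80mg) = 0.04/0.18 = 0.2222.
P(Dose=20mg) = 0.15 + 0.01 + 0.14 + 0.17 = 0.47; P(Effect=severe | Dose=20mg) = 0.17/0.47 = 0.3617.
Difference = -0.139.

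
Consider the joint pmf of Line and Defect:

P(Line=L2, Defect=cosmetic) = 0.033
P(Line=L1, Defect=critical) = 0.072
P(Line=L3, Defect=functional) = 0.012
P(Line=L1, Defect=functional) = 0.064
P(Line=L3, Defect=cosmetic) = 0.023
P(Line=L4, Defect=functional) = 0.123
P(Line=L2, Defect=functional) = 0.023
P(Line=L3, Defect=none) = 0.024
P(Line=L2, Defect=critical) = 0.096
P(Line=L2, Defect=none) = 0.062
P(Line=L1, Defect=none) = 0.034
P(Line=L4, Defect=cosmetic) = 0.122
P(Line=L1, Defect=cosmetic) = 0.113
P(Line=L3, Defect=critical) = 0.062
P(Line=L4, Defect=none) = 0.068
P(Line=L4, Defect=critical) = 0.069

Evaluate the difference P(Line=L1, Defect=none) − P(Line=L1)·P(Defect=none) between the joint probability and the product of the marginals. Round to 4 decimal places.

-0.0192

P(Line=L1) = 0.034 + 0.113 + 0.064 + 0.072 = 0.283.
P(Defect=none) = 0.034 + 0.062 + 0.024 + 0.068 = 0.188.
P(Line=L1, Defect=none) − P(Line=L1)P(Defect=none) = 0.034 − 0.283×0.188 = -0.0192.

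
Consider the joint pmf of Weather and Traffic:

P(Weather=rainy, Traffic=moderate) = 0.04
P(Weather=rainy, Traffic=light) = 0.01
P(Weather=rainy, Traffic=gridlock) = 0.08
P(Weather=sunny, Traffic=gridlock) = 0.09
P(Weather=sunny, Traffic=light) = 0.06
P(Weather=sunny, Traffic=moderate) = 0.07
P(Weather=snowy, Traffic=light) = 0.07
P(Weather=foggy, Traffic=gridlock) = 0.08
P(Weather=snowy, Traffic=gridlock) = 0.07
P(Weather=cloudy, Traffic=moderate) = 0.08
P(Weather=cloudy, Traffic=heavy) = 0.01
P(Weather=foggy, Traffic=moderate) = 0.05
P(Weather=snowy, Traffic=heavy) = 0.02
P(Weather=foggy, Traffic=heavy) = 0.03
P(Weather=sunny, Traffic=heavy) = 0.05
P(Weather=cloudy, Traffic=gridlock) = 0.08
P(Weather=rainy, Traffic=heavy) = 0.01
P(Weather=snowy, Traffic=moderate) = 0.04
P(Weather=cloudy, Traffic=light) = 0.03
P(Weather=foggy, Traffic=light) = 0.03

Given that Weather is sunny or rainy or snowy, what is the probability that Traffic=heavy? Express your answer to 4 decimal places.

P(Weather=sunny) = 0.06 + 0.07 + 0.05 + 0.09 = 0.27.
P(Weather=rainy) = 0.01 + 0.04 + 0.01 + 0.08 = 0.14.
P(Weather=snowy) = 0.07 + 0.04 + 0.02 + 0.07 = 0.20.
P(Weather ∈ {sunny, rainy, snowy}) = 0.27 + 0.14 + 0.20 = 0.61; P(Traffic=heavy, Weather ∈ {sunny, rainy, snowy}) = 0.05 + 0.01 + 0.02 = 0.08.
P(Traffic=heavy | Weather ∈ {sunny, rainy, snowy}) = 0.08/0.61 = 0.1311.

0.1311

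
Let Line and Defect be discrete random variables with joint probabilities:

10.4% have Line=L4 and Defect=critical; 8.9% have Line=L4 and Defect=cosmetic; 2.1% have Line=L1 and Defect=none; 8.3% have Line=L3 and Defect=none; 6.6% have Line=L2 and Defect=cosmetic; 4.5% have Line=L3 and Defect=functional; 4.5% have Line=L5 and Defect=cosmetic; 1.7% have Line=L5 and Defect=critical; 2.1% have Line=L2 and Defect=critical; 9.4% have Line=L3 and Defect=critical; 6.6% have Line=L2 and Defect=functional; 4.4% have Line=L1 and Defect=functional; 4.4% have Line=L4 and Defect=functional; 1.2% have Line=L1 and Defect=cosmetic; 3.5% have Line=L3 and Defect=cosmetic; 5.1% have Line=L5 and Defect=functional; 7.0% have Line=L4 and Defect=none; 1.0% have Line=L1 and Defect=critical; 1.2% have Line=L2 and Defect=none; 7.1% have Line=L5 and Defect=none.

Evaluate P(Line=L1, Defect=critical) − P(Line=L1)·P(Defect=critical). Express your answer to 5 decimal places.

-0.01140

P(Line=L1) = 0.021 + 0.012 + 0.044 + 0.010 = 0.087.
P(Defect=critical) = 0.010 + 0.021 + 0.094 + 0.104 + 0.017 = 0.246.
P(Line=L1, Defect=critical) − P(Line=L1)P(Defect=critical) = 0.010 − 0.087×0.246 = -0.01140.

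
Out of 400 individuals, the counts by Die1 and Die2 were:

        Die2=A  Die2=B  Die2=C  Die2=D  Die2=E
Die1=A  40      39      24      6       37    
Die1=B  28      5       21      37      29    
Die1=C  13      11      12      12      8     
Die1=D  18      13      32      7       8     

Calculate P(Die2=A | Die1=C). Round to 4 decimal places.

Total with Die1=C: 13 + 11 + 12 + 12 + 8 = 56.
P(Die2=A | Die1=C) = 13/56 = 0.2321.

0.2321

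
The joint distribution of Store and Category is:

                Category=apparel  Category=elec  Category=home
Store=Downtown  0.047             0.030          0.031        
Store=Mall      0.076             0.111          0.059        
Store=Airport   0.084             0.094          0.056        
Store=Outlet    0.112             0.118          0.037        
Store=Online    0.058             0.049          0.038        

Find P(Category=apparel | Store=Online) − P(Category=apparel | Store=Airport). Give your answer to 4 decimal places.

P(Store=Online) = 0.058 + 0.049 + 0.038 = 0.145; P(Category=apparel | Store=Online) = 0.058/0.145 = 0.40000.
P(Store=Airport) = 0.084 + 0.094 + 0.056 = 0.234; P(Category=apparel | Store=Airport) = 0.084/0.234 = 0.35897.
Difference = 0.0410.

0.0410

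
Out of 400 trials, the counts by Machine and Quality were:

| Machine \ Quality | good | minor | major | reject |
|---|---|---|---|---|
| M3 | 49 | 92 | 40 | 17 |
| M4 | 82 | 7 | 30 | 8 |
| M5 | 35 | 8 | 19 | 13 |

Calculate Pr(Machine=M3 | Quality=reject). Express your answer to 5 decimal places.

0.44737

Total with Quality=reject: 17 + 8 + 13 = 38.
P(Machine=M3 | Quality=reject) = 17/38 = 0.44737.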